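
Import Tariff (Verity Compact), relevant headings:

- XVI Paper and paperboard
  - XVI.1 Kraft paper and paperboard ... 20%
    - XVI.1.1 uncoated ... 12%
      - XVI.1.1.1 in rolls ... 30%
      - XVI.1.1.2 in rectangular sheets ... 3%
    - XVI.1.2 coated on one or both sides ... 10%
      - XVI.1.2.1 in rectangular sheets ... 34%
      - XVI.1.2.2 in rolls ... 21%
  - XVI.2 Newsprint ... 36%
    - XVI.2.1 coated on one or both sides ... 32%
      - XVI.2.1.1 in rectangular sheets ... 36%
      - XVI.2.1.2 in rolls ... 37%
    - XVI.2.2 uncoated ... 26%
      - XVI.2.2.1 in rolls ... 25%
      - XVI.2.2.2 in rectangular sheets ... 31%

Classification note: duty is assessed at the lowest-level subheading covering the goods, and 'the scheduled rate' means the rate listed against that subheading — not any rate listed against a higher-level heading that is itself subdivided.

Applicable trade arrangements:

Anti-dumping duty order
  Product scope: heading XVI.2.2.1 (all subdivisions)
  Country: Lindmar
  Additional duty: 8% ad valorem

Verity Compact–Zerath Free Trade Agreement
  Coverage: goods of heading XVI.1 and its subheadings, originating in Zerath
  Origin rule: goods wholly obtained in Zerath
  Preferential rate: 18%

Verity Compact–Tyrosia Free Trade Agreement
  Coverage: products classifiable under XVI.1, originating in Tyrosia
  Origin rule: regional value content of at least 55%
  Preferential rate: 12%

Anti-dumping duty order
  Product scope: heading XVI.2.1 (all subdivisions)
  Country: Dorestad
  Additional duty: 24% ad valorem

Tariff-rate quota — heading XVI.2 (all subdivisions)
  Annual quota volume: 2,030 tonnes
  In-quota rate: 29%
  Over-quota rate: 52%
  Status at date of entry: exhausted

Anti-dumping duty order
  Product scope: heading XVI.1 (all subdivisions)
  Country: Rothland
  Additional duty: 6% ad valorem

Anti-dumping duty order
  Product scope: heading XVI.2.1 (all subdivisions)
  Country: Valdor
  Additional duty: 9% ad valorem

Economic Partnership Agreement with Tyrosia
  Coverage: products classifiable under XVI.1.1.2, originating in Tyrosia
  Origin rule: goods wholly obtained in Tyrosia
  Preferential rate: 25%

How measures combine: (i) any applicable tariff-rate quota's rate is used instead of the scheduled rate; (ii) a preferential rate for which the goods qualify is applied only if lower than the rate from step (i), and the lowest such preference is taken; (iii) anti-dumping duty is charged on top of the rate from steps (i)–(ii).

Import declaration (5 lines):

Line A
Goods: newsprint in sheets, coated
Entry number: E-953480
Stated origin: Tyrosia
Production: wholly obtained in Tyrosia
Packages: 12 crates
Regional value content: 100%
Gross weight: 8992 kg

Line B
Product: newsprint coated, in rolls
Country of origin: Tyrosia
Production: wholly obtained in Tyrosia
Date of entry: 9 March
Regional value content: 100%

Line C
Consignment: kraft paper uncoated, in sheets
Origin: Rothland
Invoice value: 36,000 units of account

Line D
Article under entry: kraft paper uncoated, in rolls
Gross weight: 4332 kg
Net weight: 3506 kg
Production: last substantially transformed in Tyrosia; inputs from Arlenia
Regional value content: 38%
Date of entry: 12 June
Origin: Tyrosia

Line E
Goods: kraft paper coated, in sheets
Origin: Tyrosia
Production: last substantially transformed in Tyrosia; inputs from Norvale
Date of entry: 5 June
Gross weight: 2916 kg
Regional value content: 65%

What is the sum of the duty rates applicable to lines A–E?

Line A: newsprint → XVI.2; coated → XVI.2.1; in sheets → XVI.2.1.1. Scheduled 36%. quota on XVI.2 exhausted → over-quota 52%; Tyrosia agreement on XVI.1: XVI.2.1.1 not covered; Tyrosia agreement on XVI.1.1.2: XVI.2.1.1 not covered. → 52%.
Line B: newsprint → XVI.2; coated → XVI.2.1; in rolls → XVI.2.1.2. Scheduled 37%. quota on XVI.2 exhausted → over-quota 52%; Tyrosia agreement on XVI.1: XVI.2.1.2 not covered; Tyrosia agreement on XVI.1.1.2: XVI.2.1.2 not covered. → 52%.
Line C: kraft paper → XVI.1; uncoated → XVI.1.1; in sheets → XVI.1.1.2. Scheduled 3%. anti-dumping (Rothland, XVI.1): +6%; total 3% + 6% = 9%. → 9%.
Line D: kraft paper → XVI.1; uncoated → XVI.1.1; in rolls → XVI.1.1.1. Scheduled 30%. Tyrosia agreement on XVI.1: RVC < 55%; Tyrosia agreement on XVI.1.1.2: XVI.1.1.1 not covered. → 30%.
Line E: kraft paper → XVI.1; coated → XVI.1.2; in sheets → XVI.1.2.1. Scheduled 34%. Tyrosia agreement on XVI.1: RVC ≥ 55% → 12% available; Tyrosia agreement on XVI.1.1.2: XVI.1.2.1 not covered; preferential 12%. → 12%.
Sum: 52% + 52% + 9% + 30% + 12% = 155%.

155%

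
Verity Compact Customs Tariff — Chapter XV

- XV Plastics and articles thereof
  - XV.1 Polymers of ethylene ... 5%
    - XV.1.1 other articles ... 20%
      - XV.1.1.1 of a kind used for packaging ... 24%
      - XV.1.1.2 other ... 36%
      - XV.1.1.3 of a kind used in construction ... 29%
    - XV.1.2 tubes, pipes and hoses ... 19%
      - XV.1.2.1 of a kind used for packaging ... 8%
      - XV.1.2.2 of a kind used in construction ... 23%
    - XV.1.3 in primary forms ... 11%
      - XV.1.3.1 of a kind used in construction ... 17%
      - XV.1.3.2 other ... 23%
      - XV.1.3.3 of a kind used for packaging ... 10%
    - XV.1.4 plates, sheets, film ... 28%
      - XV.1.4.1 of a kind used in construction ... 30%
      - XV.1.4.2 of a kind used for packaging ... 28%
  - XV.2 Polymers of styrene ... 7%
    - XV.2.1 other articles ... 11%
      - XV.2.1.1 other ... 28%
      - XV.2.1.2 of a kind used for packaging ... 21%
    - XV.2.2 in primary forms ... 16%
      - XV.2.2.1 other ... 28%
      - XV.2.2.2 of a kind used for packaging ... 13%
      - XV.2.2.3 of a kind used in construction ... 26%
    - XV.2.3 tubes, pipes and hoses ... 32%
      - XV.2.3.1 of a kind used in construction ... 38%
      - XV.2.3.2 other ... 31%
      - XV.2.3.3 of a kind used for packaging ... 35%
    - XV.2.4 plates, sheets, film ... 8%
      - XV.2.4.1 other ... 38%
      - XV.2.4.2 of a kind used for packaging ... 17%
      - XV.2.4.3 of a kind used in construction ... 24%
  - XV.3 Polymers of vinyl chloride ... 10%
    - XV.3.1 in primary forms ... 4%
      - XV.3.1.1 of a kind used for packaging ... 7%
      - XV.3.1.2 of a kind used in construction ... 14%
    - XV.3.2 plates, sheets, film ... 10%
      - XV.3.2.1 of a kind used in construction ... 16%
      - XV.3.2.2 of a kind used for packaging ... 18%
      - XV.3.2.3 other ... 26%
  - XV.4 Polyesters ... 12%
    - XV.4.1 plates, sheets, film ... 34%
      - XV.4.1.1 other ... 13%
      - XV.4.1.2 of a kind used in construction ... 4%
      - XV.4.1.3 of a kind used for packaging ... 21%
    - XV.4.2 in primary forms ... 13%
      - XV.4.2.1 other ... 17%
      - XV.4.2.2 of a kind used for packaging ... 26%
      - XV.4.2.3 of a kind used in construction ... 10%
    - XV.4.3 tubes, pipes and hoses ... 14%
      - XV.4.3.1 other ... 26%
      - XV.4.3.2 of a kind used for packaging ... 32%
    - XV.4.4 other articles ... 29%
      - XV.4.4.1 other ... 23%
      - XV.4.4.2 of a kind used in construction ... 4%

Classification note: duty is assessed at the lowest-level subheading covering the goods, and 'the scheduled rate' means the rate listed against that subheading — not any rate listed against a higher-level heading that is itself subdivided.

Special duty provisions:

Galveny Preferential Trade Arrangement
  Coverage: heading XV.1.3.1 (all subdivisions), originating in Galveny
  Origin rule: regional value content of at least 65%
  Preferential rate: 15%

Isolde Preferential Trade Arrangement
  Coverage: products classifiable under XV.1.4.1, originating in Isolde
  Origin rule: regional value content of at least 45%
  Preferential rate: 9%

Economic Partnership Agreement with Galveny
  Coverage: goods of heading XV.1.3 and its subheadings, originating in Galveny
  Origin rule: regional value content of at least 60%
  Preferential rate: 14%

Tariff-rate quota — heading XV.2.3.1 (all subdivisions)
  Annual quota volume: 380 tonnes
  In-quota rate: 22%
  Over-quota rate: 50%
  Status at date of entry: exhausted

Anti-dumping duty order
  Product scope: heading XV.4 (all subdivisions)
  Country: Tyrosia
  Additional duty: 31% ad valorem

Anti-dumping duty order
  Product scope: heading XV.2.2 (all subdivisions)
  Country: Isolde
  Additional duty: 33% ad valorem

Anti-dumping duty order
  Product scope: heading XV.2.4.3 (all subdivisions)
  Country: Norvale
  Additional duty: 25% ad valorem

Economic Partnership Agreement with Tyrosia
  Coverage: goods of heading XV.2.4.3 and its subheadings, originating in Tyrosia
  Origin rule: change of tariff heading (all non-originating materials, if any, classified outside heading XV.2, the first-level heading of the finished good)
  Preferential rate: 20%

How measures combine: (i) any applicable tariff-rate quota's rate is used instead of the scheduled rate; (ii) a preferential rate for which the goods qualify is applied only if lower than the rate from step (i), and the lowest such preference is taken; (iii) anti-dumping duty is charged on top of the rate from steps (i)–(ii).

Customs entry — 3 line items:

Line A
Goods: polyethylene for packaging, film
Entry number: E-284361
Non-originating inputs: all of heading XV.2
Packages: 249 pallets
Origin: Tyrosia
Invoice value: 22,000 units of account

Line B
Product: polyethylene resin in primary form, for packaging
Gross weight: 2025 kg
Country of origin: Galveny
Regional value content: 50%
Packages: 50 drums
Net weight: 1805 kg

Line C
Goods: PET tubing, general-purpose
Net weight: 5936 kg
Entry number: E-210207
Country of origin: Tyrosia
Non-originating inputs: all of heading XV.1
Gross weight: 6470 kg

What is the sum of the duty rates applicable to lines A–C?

95%

Line A: polyethylene → XV.1; film → XV.1.4; for packaging → XV.1.4.2. Scheduled 28%. Tyrosia agreement on XV.2.4.3: XV.1.4.2 not covered. → 28%.
Line B: polyethylene → XV.1; resin in primary form → XV.1.3; for packaging → XV.1.3.3. Scheduled 10%. Galveny agreement on XV.1.3.1: XV.1.3.3 not covered; Galveny agreement on XV.1.3: RVC < 60%. → 10%.
Line C: PET → XV.4; tubing → XV.4.3; general-purpose → XV.4.3.1. Scheduled 26%. Tyrosia agreement on XV.2.4.3: XV.4.3.1 not covered; anti-dumping (Tyrosia, XV.4): +31%; total 26% + 31% = 57%. → 57%.
Sum: 28% + 10% + 57% = 95%.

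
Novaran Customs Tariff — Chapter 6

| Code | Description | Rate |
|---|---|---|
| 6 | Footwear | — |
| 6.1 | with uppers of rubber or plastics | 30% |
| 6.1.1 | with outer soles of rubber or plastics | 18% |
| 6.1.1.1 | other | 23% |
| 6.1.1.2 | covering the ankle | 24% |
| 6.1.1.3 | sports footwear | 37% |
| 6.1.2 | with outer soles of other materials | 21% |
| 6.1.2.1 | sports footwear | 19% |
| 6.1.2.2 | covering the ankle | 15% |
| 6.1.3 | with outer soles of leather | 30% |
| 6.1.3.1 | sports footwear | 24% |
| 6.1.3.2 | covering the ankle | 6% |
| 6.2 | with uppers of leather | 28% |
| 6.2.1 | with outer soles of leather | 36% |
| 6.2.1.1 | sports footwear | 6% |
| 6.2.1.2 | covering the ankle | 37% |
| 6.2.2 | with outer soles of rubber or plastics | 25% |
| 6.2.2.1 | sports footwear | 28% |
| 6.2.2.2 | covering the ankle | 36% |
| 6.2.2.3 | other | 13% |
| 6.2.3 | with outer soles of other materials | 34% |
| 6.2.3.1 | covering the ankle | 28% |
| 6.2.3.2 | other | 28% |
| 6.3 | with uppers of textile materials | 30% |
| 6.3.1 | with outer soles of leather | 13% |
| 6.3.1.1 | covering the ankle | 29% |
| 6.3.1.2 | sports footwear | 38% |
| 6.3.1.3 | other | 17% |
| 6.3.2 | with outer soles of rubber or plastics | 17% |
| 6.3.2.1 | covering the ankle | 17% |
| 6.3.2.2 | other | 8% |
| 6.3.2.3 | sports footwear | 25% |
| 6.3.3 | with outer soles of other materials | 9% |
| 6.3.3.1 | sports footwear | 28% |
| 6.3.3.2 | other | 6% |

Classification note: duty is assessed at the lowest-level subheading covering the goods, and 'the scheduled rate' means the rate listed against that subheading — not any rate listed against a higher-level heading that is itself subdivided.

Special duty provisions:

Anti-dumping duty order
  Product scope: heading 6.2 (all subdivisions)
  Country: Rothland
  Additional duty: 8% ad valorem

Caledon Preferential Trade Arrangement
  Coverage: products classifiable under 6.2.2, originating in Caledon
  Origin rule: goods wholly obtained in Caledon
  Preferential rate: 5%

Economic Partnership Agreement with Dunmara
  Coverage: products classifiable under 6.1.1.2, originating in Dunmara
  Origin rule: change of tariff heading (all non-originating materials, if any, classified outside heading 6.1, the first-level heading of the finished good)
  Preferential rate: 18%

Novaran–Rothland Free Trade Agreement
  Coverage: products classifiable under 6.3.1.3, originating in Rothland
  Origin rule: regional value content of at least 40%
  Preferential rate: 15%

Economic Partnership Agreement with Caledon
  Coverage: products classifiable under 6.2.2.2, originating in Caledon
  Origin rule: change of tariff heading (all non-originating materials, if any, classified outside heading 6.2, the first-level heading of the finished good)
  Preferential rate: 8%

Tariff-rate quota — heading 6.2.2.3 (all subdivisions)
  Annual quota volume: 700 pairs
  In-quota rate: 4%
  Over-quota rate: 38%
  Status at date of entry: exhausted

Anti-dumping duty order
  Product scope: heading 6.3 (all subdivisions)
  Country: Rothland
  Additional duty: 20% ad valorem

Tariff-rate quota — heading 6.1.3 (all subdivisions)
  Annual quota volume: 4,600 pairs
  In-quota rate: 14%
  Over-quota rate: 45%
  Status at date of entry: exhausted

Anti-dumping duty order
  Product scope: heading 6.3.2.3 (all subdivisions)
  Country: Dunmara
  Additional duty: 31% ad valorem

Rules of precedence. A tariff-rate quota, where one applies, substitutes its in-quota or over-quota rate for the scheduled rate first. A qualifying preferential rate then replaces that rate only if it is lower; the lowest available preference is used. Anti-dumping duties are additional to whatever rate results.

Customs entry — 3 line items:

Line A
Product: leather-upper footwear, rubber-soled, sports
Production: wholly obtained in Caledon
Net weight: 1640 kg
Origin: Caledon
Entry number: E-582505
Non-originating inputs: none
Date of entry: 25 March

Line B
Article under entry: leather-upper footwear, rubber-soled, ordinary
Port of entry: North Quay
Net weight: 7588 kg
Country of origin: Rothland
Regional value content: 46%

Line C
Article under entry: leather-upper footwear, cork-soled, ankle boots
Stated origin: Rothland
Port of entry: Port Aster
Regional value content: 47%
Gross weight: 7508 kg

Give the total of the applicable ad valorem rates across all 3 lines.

Line A: leather-upper → 6.2; rubber-soled → 6.2.2; sports → 6.2.2.1. Scheduled 28%. Caledon agreement on 6.2.2: wholly obtained → 5% available; Caledon agreement on 6.2.2.2: 6.2.2.1 not covered; preferential 5%. → 5%.
Line B: leather-upper → 6.2; rubber-soled → 6.2.2; ordinary → 6.2.2.3. Scheduled 13%. quota on 6.2.2.3 exhausted → over-quota 38%; Rothland agreement on 6.3.1.3: 6.2.2.3 not covered; anti-dumping (Rothland, 6.2): +8%; total 38% + 8% = 46%. → 46%.
Line C: leather-upper → 6.2; cork-soled → 6.2.3; ankle boots → 6.2.3.1. Scheduled 28%. Rothland agreement on 6.3.1.3: 6.2.3.1 not covered; anti-dumping (Rothland, 6.2): +8%; total 28% + 8% = 36%. → 36%.
Sum: 5% + 46% + 36% = 87%.

87%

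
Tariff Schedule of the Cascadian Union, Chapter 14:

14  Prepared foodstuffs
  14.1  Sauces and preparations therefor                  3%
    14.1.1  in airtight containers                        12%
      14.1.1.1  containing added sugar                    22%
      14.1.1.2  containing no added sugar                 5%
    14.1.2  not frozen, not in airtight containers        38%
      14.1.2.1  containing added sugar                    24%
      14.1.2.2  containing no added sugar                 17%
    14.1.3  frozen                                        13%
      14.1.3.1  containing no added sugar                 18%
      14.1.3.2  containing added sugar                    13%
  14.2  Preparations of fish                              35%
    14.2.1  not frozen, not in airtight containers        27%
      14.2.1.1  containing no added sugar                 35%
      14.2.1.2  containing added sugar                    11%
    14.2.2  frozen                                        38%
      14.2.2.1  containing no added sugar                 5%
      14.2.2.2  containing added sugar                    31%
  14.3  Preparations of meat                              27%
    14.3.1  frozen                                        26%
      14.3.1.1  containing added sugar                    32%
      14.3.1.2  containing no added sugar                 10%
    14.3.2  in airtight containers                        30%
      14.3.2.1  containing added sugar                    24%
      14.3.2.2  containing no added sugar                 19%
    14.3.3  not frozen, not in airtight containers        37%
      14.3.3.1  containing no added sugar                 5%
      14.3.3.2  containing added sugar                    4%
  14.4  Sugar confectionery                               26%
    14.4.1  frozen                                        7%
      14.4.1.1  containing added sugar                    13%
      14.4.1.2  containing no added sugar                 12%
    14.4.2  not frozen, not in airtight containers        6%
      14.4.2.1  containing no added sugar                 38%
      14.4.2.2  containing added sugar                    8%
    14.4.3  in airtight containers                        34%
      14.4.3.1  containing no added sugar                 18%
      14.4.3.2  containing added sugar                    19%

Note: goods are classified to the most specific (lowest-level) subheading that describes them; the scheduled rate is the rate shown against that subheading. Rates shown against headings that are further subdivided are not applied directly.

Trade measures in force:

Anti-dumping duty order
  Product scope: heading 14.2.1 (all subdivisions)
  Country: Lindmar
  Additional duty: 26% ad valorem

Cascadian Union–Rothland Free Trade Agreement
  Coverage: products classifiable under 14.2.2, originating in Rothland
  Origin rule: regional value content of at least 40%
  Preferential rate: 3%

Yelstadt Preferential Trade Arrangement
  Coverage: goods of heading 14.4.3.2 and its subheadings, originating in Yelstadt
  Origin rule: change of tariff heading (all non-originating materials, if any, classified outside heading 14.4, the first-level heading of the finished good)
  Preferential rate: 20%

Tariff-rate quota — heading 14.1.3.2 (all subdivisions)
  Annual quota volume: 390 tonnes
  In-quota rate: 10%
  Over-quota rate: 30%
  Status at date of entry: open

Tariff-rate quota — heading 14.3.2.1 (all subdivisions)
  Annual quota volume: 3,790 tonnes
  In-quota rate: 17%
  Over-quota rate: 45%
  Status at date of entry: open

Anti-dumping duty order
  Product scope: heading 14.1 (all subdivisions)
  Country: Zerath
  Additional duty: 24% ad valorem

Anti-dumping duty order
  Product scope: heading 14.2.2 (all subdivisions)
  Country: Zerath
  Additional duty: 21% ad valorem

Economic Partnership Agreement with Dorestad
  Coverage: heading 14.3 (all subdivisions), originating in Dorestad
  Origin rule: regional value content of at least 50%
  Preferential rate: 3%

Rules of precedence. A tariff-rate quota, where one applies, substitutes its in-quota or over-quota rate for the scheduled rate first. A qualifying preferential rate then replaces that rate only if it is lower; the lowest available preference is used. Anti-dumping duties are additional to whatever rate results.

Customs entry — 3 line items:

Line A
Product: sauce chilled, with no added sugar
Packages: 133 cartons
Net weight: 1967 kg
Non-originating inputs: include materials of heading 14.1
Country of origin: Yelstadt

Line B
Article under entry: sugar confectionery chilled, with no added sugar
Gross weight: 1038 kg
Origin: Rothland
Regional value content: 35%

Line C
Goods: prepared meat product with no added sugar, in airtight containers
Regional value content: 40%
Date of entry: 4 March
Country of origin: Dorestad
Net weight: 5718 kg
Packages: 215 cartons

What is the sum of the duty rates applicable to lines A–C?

74%

Line A: sauce → 14.1; chilled → 14.1.2; with no added sugar → 14.1.2.2. Scheduled 17%. Yelstadt agreement on 14.4.3.2: 14.1.2.2 not covered. → 17%.
Line B: sugar confectionery → 14.4; chilled → 14.4.2; with no added sugar → 14.4.2.1. Scheduled 38%. Rothland agreement on 14.2.2: 14.4.2.1 not covered. → 38%.
Line C: prepared meat product → 14.3; in airtight containers → 14.3.2; with no added sugar → 14.3.2.2. Scheduled 19%. Dorestad agreement on 14.3: RVC < 50%. → 19%.
Sum: 17% + 38% + 19% = 74%.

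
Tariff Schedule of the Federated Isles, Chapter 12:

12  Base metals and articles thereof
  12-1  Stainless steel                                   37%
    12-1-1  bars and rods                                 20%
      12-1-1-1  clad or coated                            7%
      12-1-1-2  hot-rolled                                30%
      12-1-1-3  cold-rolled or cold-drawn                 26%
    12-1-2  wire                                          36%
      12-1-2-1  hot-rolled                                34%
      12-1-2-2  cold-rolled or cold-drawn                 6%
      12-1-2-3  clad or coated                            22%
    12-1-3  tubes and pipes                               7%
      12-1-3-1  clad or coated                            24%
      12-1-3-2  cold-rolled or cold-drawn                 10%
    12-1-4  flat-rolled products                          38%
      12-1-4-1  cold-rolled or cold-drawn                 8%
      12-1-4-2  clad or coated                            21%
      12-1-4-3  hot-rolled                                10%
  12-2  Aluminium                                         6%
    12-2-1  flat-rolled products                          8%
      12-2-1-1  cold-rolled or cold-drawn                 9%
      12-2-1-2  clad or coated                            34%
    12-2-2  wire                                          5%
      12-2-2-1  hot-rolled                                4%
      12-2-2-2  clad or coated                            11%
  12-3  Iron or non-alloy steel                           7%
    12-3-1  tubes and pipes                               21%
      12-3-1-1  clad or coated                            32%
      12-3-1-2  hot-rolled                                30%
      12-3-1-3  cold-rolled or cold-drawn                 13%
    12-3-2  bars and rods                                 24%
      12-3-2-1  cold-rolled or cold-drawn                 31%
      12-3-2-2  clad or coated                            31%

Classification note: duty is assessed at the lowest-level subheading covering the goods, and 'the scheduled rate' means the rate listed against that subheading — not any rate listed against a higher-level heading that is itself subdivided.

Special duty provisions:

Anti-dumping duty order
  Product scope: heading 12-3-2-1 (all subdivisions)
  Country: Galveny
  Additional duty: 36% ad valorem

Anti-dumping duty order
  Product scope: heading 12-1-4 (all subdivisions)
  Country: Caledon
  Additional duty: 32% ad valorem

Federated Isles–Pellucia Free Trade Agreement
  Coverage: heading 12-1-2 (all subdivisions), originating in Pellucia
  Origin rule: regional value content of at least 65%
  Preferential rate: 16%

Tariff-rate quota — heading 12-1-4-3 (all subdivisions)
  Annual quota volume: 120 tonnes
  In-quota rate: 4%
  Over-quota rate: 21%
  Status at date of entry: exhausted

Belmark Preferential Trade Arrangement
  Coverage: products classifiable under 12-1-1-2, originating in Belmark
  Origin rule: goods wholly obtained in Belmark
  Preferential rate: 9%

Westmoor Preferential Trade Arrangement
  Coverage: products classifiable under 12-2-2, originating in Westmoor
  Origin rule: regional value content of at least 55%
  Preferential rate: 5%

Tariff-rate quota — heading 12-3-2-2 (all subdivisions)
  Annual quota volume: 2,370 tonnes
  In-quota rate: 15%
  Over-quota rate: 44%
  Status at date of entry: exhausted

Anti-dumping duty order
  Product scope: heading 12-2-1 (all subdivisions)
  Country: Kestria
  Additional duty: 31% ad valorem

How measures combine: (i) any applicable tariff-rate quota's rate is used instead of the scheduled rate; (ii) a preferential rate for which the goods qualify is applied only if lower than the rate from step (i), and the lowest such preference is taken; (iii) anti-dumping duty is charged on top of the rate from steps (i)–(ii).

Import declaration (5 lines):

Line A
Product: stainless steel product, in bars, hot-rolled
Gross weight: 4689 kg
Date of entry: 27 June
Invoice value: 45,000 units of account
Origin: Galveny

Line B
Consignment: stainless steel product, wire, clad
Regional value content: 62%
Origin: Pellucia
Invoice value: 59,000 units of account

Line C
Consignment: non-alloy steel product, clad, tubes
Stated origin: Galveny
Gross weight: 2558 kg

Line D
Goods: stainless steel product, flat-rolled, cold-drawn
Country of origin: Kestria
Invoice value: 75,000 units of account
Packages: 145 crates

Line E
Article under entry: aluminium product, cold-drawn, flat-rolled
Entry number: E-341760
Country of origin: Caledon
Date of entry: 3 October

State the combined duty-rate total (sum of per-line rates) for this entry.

Line A: stainless steel → 12-1; in bars → 12-1-1; hot-rolled → 12-1-1-2. Scheduled 30%. No special measure applies. → 30%.
Line B: stainless steel → 12-1; wire → 12-1-2; clad → 12-1-2-3. Scheduled 22%. Pellucia agreement on 12-1-2: RVC < 65%. → 22%.
Line C: non-alloy steel → 12-3; tubes → 12-3-1; clad → 12-3-1-1. Scheduled 32%. No special measure applies. → 32%.
Line D: stainless steel → 12-1; flat-rolled → 12-1-4; cold-drawn → 12-1-4-1. Scheduled 8%. No special measure applies. → 8%.
Line E: aluminium → 12-2; flat-rolled → 12-2-1; cold-drawn → 12-2-1-1. Scheduled 9%. No special measure applies. → 9%.
Sum: 30% + 22% + 32% + 8% + 9% = 101%.

101%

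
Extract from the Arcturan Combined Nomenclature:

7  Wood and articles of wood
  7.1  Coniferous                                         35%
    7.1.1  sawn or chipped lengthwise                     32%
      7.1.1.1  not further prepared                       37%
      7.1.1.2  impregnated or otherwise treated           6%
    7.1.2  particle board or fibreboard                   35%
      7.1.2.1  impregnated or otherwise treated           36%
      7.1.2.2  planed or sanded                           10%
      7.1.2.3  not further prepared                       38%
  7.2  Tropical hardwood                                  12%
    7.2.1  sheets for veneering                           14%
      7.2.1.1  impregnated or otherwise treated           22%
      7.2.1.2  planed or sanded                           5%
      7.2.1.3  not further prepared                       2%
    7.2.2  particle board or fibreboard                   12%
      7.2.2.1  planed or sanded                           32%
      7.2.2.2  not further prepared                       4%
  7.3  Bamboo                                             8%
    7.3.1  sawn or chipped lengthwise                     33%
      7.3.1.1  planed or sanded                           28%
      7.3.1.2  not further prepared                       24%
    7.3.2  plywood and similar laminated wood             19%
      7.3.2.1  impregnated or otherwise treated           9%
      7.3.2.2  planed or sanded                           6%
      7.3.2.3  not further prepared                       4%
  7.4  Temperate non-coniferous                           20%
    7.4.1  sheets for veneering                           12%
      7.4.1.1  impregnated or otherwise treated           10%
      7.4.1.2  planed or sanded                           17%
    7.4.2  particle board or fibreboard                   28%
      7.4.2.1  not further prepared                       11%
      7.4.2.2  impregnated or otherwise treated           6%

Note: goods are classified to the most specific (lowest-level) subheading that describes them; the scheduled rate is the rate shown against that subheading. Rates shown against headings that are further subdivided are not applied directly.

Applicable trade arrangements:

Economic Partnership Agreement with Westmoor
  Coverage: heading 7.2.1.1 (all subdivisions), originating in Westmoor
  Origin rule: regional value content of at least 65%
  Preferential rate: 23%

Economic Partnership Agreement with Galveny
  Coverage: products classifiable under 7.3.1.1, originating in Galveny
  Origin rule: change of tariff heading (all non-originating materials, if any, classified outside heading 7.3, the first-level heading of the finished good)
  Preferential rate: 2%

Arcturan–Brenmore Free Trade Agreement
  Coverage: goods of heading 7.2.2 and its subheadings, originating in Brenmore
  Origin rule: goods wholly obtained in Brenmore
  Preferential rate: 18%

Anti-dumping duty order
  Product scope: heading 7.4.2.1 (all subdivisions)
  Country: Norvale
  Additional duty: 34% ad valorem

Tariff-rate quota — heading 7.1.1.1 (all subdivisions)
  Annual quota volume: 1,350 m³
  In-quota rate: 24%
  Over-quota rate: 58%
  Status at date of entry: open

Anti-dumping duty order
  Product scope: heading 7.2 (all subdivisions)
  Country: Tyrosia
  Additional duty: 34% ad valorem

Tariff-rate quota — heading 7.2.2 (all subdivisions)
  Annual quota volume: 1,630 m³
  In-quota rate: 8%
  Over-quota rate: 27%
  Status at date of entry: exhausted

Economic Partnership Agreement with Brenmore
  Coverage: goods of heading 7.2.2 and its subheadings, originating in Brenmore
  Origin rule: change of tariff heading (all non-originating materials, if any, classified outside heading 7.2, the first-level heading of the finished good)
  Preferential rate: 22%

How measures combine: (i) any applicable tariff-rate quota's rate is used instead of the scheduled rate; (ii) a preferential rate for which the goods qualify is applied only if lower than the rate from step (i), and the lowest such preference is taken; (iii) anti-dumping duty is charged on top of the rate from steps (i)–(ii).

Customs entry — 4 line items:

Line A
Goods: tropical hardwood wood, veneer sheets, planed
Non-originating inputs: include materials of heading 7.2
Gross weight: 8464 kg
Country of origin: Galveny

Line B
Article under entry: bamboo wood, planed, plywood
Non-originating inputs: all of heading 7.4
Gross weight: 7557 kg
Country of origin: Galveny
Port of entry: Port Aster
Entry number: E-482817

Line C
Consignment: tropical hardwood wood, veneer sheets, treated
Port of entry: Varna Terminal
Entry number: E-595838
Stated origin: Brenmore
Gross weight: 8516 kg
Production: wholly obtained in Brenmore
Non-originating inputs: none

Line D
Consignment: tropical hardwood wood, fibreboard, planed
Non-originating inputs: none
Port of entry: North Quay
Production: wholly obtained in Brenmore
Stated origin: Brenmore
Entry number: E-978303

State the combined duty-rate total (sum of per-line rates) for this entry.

Line A: tropical hardwood → 7.2; veneer sheets → 7.2.1; planed → 7.2.1.2. Scheduled 5%. Galveny agreement on 7.3.1.1: 7.2.1.2 not covered. → 5%.
Line B: bamboo → 7.3; plywood → 7.3.2; planed → 7.3.2.2. Scheduled 6%. Galveny agreement on 7.3.1.1: 7.3.2.2 not covered. → 6%.
Line C: tropical hardwood → 7.2; veneer sheets → 7.2.1; treated → 7.2.1.1. Scheduled 22%. Brenmore agreement on 7.2.2: 7.2.1.1 not covered; Brenmore agreement on 7.2.2: 7.2.1.1 not covered. → 22%.
Line D: tropical hardwood → 7.2; fibreboard → 7.2.2; planed → 7.2.2.1. Scheduled 32%. quota on 7.2.2 exhausted → over-quota 27%; Brenmore agreement on 7.2.2: wholly obtained → 18% available; Brenmore agreement on 7.2.2: CTH met → 22% available; preferential 18%. → 18%.
Sum: 5% + 6% + 22% + 18% = 51%.

51%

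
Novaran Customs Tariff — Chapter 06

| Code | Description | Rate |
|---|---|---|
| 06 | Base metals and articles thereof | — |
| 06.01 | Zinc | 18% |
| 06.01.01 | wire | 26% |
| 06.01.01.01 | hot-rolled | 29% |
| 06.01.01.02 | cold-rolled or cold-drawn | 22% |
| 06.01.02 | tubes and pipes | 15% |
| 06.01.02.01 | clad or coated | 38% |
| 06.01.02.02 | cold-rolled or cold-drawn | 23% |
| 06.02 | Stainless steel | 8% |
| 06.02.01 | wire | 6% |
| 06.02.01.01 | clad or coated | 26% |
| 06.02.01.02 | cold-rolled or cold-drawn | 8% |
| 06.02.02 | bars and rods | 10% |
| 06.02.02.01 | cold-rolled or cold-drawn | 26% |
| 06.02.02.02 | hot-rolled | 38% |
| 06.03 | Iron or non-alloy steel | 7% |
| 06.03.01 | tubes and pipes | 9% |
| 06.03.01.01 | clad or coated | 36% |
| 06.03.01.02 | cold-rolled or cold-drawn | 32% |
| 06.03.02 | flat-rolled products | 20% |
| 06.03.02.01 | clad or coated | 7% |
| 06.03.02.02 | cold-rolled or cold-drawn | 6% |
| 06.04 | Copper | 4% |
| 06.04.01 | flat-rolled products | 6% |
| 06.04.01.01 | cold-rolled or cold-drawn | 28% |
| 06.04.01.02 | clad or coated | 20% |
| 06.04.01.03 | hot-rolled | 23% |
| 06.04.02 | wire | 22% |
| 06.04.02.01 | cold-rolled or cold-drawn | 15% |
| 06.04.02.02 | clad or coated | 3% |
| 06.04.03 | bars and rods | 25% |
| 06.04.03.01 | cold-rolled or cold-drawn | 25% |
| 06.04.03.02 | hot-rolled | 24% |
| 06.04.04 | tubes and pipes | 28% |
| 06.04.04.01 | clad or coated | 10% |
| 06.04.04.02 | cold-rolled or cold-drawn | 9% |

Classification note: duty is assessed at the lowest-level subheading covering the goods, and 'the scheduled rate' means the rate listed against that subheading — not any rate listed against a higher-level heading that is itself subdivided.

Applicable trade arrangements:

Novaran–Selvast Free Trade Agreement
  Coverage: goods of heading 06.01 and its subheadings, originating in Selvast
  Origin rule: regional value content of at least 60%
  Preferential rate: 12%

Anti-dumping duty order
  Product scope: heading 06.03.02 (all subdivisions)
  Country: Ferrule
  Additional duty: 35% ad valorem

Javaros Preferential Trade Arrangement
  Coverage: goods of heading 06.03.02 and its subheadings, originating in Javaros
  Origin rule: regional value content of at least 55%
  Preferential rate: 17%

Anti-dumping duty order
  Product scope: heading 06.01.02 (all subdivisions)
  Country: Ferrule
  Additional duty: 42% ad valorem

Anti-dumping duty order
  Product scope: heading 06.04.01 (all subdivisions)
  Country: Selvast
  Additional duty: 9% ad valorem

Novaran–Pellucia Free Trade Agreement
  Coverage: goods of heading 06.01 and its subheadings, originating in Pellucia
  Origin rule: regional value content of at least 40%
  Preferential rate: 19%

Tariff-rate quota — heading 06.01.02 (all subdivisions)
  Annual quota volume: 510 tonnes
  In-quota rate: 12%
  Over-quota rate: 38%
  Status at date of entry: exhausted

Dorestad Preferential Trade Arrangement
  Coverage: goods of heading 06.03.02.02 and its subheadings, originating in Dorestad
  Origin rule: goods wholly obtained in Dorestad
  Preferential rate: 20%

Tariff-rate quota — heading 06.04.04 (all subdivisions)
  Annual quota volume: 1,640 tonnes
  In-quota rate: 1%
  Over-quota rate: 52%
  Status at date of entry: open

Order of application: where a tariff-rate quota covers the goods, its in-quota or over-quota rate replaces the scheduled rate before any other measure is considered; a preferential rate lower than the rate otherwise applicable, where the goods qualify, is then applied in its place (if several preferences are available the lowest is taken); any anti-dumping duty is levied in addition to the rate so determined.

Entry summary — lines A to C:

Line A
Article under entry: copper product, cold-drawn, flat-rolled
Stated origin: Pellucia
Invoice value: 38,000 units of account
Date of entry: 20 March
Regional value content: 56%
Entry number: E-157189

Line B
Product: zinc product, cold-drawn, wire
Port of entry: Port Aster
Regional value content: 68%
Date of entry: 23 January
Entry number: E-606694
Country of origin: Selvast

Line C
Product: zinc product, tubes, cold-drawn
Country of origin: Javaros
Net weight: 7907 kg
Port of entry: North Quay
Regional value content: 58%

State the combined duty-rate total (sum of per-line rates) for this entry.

Line A: copper → 06.04; flat-rolled → 06.04.01; cold-drawn → 06.04.01.01. Scheduled 28%. Pellucia agreement on 06.01: 06.04.01.01 not covered. → 28%.
Line B: zinc → 06.01; wire → 06.01.01; cold-drawn → 06.01.01.02. Scheduled 22%. Selvast agreement on 06.01: RVC ≥ 60% → 12% available; preferential 12%. → 12%.
Line C: zinc → 06.01; tubes → 06.01.02; cold-drawn → 06.01.02.02. Scheduled 23%. quota on 06.01.02 exhausted → over-quota 38%; Javaros agreement on 06.03.02: 06.01.02.02 not covered. → 38%.
Sum: 28% + 12% + 38% = 78%.

78%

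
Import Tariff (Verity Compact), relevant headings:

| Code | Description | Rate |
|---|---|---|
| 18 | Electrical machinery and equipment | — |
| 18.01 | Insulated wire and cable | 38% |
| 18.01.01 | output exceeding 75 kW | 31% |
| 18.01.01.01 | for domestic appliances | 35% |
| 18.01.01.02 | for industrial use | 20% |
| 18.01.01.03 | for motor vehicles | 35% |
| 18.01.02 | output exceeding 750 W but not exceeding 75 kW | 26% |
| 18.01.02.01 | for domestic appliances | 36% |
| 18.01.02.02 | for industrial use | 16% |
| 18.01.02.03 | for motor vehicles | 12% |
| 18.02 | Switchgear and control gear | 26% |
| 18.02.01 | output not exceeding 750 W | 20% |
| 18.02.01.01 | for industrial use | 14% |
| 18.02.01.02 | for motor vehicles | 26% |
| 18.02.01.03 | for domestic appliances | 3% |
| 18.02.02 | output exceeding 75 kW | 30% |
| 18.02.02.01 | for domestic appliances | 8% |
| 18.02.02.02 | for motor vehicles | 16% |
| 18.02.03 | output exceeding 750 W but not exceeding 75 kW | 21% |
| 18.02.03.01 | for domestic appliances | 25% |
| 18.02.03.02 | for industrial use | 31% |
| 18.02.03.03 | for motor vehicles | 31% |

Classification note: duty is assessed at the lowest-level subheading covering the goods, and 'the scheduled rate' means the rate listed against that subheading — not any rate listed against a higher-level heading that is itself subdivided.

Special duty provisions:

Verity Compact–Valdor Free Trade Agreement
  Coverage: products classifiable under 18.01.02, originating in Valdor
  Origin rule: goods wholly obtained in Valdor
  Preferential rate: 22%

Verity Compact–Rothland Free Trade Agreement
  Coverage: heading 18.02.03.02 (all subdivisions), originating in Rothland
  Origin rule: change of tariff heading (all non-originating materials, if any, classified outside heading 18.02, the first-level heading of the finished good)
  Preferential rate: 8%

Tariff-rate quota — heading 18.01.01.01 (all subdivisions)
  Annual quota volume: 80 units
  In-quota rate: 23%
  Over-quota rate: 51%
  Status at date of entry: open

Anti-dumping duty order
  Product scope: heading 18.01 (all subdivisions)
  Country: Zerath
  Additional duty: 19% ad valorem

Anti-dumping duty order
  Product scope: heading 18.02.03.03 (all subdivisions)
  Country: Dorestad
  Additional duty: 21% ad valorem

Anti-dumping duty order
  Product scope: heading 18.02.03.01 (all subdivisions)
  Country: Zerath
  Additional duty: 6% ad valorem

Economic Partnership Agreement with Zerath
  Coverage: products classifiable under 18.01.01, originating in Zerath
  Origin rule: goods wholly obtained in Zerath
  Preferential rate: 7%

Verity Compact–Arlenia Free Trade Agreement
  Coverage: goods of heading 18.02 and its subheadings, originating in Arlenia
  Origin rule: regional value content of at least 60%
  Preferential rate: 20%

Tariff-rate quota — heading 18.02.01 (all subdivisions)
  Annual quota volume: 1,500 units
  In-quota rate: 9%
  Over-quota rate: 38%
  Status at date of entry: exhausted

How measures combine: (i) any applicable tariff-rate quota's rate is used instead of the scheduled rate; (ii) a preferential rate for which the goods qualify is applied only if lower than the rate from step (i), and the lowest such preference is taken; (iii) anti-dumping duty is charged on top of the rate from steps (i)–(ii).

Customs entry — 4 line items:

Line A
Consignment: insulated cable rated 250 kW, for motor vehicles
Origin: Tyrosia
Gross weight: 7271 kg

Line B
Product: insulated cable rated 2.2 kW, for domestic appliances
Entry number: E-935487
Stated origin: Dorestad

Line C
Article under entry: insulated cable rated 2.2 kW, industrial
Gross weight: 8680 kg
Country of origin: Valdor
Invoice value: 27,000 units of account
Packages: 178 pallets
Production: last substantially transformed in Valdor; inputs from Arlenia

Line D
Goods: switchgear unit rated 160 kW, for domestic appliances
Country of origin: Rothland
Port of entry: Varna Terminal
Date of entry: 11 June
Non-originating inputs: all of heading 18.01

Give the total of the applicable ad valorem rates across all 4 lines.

Line A: insulated cable → 18.01; rated 250 kW → 18.01.01; for motor vehicles → 18.01.01.03. Scheduled 35%. No special measure applies. → 35%.
Line B: insulated cable → 18.01; rated 2.2 kW → 18.01.02; for domestic appliances → 18.01.02.01. Scheduled 36%. No special measure applies. → 36%.
Line C: insulated cable → 18.01; rated 2.2 kW → 18.01.02; industrial → 18.01.02.02. Scheduled 16%. Valdor agreement on 18.01.02: not wholly obtained. → 16%.
Line D: switchgear unit → 18.02; rated 160 kW → 18.02.02; for domestic appliances → 18.02.02.01. Scheduled 8%. Rothland agreement on 18.02.03.02: 18.02.02.01 not covered. → 8%.
Sum: 35% + 36% + 16% + 8% = 95%.

95%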